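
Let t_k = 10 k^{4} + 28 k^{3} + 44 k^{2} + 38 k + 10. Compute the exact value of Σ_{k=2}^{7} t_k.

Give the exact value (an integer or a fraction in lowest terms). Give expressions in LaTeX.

The ratio is (5*k**4 + 34*k**3 + 94*k**2 + 125*k + 65)/(5*k**4 + 14*k**3 + 22*k**2 + 19*k + 5).
Gosper form: A/B · C(k+1)/C(k) with A=1, B=1, C=k**4 + 14*k**3/5 + 22*k**2/5 + 19*k/5 + 1.
Need (1)·f(k+1) − (1)·f(k) = k**4 + 14*k**3/5 + 22*k**2/5 + 19*k/5 + 1.
From deg A=0, deg B=0, deg C=4: d=5.
Solve for f: f(k) = k*(k**4 + k**3 + 2*k**2 + 2*k - 1)/5 (degree 5 ≤ 5).
R(k) = B(k−1)·f(k)/C(k) = k*(k**4 + k**3 + 2*k**2 + 2*k - 1)/(5*k**4 + 14*k**3 + 22*k**2 + 19*k + 5); s_k = R·t_k = 2*k*(k**4 + k**3 + 2*k**2 + 2*k - 1).
Δs = 10*k**4 + 28*k**3 + 44*k**2 + 38*k + 10, as required.
Sum = s_(8) − s_(2); s_(8) = 76016, s_(2) = 140 ⇒ 75876.

Σ = 75876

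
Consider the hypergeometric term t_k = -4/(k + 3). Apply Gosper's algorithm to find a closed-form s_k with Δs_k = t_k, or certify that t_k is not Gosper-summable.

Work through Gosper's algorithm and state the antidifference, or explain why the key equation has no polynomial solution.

not Gosper-summable; s_k does not exist

t_(k+1)/t_k = (k + 3)/(k + 4).
A = k + 3, B = k + 4, C = 1.
Need (k + 3)·f(k+1) − (k + 3)·f(k) = 1.
From deg A=1, deg B=1, deg C=0: d=0.
Generic f = c0 gives residual -1; -1 = 0 cannot hold, so t_k is not Gosper-summable.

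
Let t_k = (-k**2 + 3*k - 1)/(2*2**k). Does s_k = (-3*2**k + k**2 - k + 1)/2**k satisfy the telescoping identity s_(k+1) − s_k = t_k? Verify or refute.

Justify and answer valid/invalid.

s_(k+1) = (-6*2**k - k + (k + 1)**2)/(2*2**k)
s_(k+1) − s_k = (-k**2 + 3*k - 1)/(2*2**k)
(s_(k+1) − s_k) − t_k = 0

Valid: the claim telescopes to t_k.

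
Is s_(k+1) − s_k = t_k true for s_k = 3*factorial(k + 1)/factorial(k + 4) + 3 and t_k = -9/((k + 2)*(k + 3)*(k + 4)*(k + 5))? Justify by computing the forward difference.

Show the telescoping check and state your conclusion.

s_(k+1) = 3*factorial(k + 2)/factorial(k + 5) + 3
s_(k+1) − s_k = -9/((k + 2)*(k + 3)*(k + 4)*(k + 5))
(s_(k+1) − s_k) − t_k = 0

valid; difference matches t_k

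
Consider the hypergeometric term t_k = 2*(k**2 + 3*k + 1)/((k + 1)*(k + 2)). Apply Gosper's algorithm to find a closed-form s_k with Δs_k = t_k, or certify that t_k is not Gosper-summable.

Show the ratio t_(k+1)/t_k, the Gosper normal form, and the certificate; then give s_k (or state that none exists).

s_k = 2*k**2/(k + 1)

Ratio r(k) = (k + 1)*(3*k + (k + 1)**2 + 4)/((k + 3)*(k**2 + 3*k + 1)).
Gosper form: A/B · C(k+1)/C(k) with A=k + 1, B=k + 3, C=k**2 + 3*k + 1.
Key eq: (k + 1)·f(k+1) = (k + 2)·f(k) + (k**2 + 3*k + 1).
Degrees (1,1,2) ⇒ d ≤ 2.
Solving with deg f ≤ 2: f(k) = k**2.
Get s_k = R·t_k = 2*k**2/(k + 1) with R(k) = B(k−1)f(k)/C(k) = k**2*(k + 2)/(k**2 + 3*k + 1).
Verify: 2*(k**2 + 3*k + 1)/(k**2 + 3*k + 2) matches t_k.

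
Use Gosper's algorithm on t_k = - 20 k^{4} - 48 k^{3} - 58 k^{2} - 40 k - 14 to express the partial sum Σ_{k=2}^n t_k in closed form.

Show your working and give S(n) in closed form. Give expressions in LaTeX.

S(n) = - 4 n^{5} - 22 n^{4} - 50 n^{3} - 61 n^{2} - 43 n + 180

Compute t_(k+1)/t_k: get (10*k**4 + 64*k**3 + 161*k**2 + 190*k + 90)/(10*k**4 + 24*k**3 + 29*k**2 + 20*k + 7).
Take A(k)=1, B(k)=1, C(k)=k**4 + 12*k**3/5 + 29*k**2/10 + 2*k + 7/10.
f must satisfy (1)·f(k+1) − (1)·f(k) = k**4 + 12*k**3/5 + 29*k**2/10 + 2*k + 7/10.
deg f ≤ 5 (via 0,0,4).
Coefficient equations give f(k) = k*(4*k**4 + 2*k**3 + 2*k**2 + 3*k + 3)/20.
Certificate R = B(k−1)f/C = k*(4*k**4 + 2*k**3 + 2*k**2 + 3*k + 3)/(2*(10*k**4 + 24*k**3 + 29*k**2 + 20*k + 7)) gives s_k = k*(-4*k**4 - 2*k**3 - 2*k**2 - 3*k - 3).
Check: Δs_k = -20*k**4 - 48*k**3 - 58*k**2 - 40*k - 14. ✓
Evaluate: s_(n+1) = -4*n**5 - 22*n**4 - 50*n**3 - 61*n**2 - 43*n - 14; subtract s_(2) = -194 ⇒ S(n) = -4*n**5 - 22*n**4 - 50*n**3 - 61*n**2 - 43*n + 180.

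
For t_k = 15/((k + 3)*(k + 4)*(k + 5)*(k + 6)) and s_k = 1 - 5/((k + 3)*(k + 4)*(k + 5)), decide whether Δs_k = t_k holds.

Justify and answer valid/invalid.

s_(k+1) = 1 - 5/((k + 4)*(k + 5)*(k + 6))
s_(k+1) − s_k = 15/((k + 3)*(k + 4)*(k + 5)*(k + 6))
(s_(k+1) − s_k) − t_k = 0

valid; difference matches t_k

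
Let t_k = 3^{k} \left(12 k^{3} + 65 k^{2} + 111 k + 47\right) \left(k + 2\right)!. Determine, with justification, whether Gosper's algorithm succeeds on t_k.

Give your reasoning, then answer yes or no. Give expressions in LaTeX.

Step 1: r(k) = 3*(12*k**4 + 137*k**3 + 580*k**2 + 1066*k + 705)/(12*k**3 + 65*k**2 + 111*k + 47).
Take A(k)=3*k + 9, B(k)=1, C(k)=k**3 + 65*k**2/12 + 37*k/4 + 47/12.
Solve (3*k + 9)·f(k+1) − (1)·f(k) = k**3 + 65*k**2/12 + 37*k/4 + 47/12.
deg f ≤ 2 (via 1,0,3).
Solve for f: f(k) = (4*k**2 + 3*k - 2)/12 (degree 2 ≤ 2).
Then R = B(k−1)f/C = (4*k**2 + 3*k - 2)/(12*k**3 + 65*k**2 + 111*k + 47), so s_k = R(k)·t_k = 3**k*(4*k**2 + 3*k - 2)*factorial(k + 2).
Verify: 3**k*(12*k**3 + 65*k**2 + 111*k + 47)*factorial(k + 2) matches t_k.

Yes. s_k = 3^{k} \left(4 k^{2} + 3 k - 2\right) \left(k + 2\right)!.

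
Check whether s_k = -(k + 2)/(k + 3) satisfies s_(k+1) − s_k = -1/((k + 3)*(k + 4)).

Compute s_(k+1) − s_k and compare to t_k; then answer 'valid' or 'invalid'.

s_(k+1) = (-k - 3)/(k + 4)
s_(k+1) − s_k = -1/(k**2 + 7*k + 12)
(s_(k+1) − s_k) − t_k = 0

valid (s_(k+1) − s_k reduces to t_k)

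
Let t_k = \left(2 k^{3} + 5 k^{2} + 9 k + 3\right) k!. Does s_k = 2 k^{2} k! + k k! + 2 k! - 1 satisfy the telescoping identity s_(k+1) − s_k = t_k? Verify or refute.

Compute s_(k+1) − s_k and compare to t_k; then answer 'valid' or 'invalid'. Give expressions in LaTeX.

s_(k+1) = 2*k**3*factorial(k) + 7*k**2*factorial(k) + 10*k*factorial(k) + 5*factorial(k) - 1
s_(k+1) − s_k = (2*k**3 + 5*k**2 + 9*k + 3)*factorial(k)
(s_(k+1) − s_k) − t_k = 0

valid (s_(k+1) − s_k reduces to t_k)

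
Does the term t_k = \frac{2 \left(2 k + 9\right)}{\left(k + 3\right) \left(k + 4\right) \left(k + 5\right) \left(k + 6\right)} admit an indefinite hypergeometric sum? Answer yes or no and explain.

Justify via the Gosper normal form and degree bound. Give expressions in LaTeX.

Ratio r(k) = (k + 3)*(2*k + 11)/((k + 7)*(2*k + 9)).
So A=k + 3 and B=k + 7, with C=k + 9/2.
Solve (k + 3)·f(k+1) − (k + 6)·f(k) = k + 9/2.
d = 3 from the (1,1,1) case.
Match coefficients ⇒ f(k) = k*(k + 4)*(k + 8)/30.
Certificate R = B(k−1)f/C = k*(k + 4)*(k + 6)*(k + 8)/(15*(2*k + 9)) gives s_k = 2*k*(k + 8)/(15*(k**2 + 8*k + 15)).
Δs = 2*(2*k + 9)/(k**4 + 18*k**3 + 119*k**2 + 342*k + 360), as required.

Yes. s_k = \frac{2 k \left(k + 8\right)}{15 \left(k^{2} + 8 k + 15\right)}.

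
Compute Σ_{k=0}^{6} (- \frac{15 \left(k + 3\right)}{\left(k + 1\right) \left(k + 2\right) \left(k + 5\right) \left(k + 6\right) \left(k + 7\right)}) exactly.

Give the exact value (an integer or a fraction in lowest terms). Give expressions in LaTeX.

Σ = -203/1248

Compute t_(k+1)/t_k: get (k + 1)*(k + 4)*(k + 5)/((k + 3)**2*(k + 8)).
A = k + 1, B = k + 8, C = k**3 + 10*k**2 + 33*k + 36.
Key eq: (k + 1)·f(k+1) = (k + 7)·f(k) + (k**3 + 10*k**2 + 33*k + 36).
deg f ≤ 6 (via 1,1,3).
Match coefficients ⇒ f(k) = k*(k + 2)*(k + 3)*(k + 4)*(k**2 + 12*k + 41)/90.
Get s_k = R·t_k = k*(-k**2 - 12*k - 41)/(6*(k**3 + 12*k**2 + 41*k + 30)) with R(k) = B(k−1)f(k)/C(k) = k*(k + 2)*(k + 7)*(k**2 + 12*k + 41)/(90*(k + 3)).
Verify: 15*(-k - 3)/(k**5 + 21*k**4 + 163*k**3 + 567*k**2 + 844*k + 420) matches t_k.
Sum = s_(7) − s_(0); s_(7) = -203/1248, s_(0) = 0 ⇒ -203/1248.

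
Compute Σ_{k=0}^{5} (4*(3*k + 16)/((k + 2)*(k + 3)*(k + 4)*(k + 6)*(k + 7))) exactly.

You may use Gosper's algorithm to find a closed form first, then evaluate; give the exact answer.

t_(k+1)/t_k = (k + 2)*(k + 6)*(3*k + 19)/((k + 5)*(k + 8)*(3*k + 16)).
Gosper form: A/B · C(k+1)/C(k) with A=k + 2, B=k + 8, C=k**2 + 31*k/3 + 80/3.
Solve (k + 2)·f(k+1) − (k + 7)·f(k) = k**2 + 31*k/3 + 80/3.
d = 5 from the (1,1,2) case.
Solving with deg f ≤ 5: f(k) = k*(k + 4)*(k + 5)*(k**2 + 11*k + 36)/108.
Then R = B(k−1)f/C = k*(k + 4)*(k + 7)*(k**2 + 11*k + 36)/(36*(3*k + 16)), so s_k = R(k)·t_k = k*(k**2 + 11*k + 36)/(9*(k**3 + 11*k**2 + 36*k + 36)).
s_(k+1) − s_k = 4*(3*k + 16)/(k**5 + 22*k**4 + 185*k**3 + 740*k**2 + 1404*k + 1008) = t_k.
Sum = s_(6) − s_(0); s_(6) = 23/216, s_(0) = 0 ⇒ 23/216.

Σ = 23/216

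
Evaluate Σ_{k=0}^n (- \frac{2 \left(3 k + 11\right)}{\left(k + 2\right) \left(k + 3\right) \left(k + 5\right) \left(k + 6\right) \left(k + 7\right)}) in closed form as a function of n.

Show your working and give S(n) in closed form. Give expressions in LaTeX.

S(n) = \frac{- n^{3} - 16 n^{2} - 81 n - 66}{30 \left(n^{3} + 16 n^{2} + 81 n + 126\right)}

Step 1: r(k) = (k + 2)*(k + 5)*(3*k + 14)/((k + 4)*(k + 8)*(3*k + 11)).
A = k + 2, B = k + 8, C = k**2 + 23*k/3 + 44/3.
f must satisfy (k + 2)·f(k+1) − (k + 7)·f(k) = k**2 + 23*k/3 + 44/3.
d = 5 from the (1,1,2) case.
Solving with deg f ≤ 5: f(k) = k*(k + 3)*(k + 4)*(k**2 + 13*k + 52)/180.
Certificate R = B(k−1)f/C = k*(k + 3)*(k + 7)*(k**2 + 13*k + 52)/(60*(3*k + 11)) gives s_k = k*(-k**2 - 13*k - 52)/(30*(k**3 + 13*k**2 + 52*k + 60)).
s_(k+1) − s_k = 2*(-3*k - 11)/(k**5 + 23*k**4 + 203*k**3 + 853*k**2 + 1692*k + 1260) = t_k.
Σ_(k=0)^n t_k = s_(n+1) − s_(0) = ((-n**3 - 16*n**2 - 81*n - 66)/(30*(n**3 + 16*n**2 + 81*n + 126))) − (0), i.e. (-n**3 - 16*n**2 - 81*n - 66)/(30*(n**3 + 16*n**2 + 81*n + 126)).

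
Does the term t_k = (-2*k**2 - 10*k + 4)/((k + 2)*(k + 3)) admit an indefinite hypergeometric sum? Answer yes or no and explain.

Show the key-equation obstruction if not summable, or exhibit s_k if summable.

Yes. s_k = 2*k*(2 - k)/(k + 2).

The ratio is (k + 2)*(5*k + (k + 1)**2 + 3)/((k + 4)*(k**2 + 5*k - 2)).
Factor: A=k + 2; B=k + 4; C=k**2 + 5*k - 2.
Key eq: (k + 2)·f(k+1) = (k + 3)·f(k) + (k**2 + 5*k - 2).
From deg A=1, deg B=1, deg C=2: d=2.
Solving with deg f ≤ 2: f(k) = k*(k - 2).
Certificate R = B(k−1)f/C = k*(k - 2)*(k + 3)/(k**2 + 5*k - 2) gives s_k = 2*k*(2 - k)/(k + 2).
Δs = 2*(-k**2 - 5*k + 2)/(k**2 + 5*k + 6), as required.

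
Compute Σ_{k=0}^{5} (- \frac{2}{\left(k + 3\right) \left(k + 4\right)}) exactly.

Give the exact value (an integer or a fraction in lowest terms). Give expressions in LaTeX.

Σ = -4/9

Compute t_(k+1)/t_k: get (k + 3)/(k + 5).
Factor: A=k + 3; B=k + 5; C=1.
Key eq: (k + 3)·f(k+1) = (k + 4)·f(k) + (1).
Bound: deg f ≤ 1.
Match coefficients ⇒ f(k) = k/3.
Certificate R = B(k−1)f/C = k*(k + 4)/3 gives s_k = -2*k/(3*k + 9).
Verify: -2/(k**2 + 7*k + 12) matches t_k.
Σ_(k=0)^(5) t_k = s_(6) − s_(0) = -4/9 − (0) = -4/9.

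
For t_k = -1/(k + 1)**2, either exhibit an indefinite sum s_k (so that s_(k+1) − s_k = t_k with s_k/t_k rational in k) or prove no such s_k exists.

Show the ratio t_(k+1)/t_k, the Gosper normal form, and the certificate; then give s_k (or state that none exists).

Step 1: r(k) = (k + 1)**2/(k + 2)**2.
So A=k**2 + 2*k + 1 and B=k**2 + 4*k + 4, with C=1.
Need (k**2 + 2*k + 1)·f(k+1) − (k**2 + 2*k + 1)·f(k) = 1.
d = 0 from the (2,2,0) case.
Generic f = c0 gives residual -1; -1 = 0 cannot hold, so t_k is not Gosper-summable.

no hypergeometric antidifference exists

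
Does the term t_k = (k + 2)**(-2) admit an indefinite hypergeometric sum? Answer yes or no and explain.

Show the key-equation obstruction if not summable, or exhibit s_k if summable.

No — key equation has no polynomial f.

r(k) = (k + 2)**2/(k + 3)**2 after simplifying.
A = k**2 + 4*k + 4, B = k**2 + 6*k + 9, C = 1.
Need (k**2 + 4*k + 4)·f(k+1) − (k**2 + 4*k + 4)·f(k) = 1.
deg f ≤ 0 (via 2,2,0).
Write f(k) = c0. Then LHS − RHS = -1, requiring -1 = 0: contradictory. No certificate.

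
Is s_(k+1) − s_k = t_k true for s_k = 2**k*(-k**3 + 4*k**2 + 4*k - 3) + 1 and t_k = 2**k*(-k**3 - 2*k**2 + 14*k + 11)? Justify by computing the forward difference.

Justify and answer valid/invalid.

Valid — Δs_k = t_k.

s_(k+1) = 2**(k + 1)*(4*k - (k + 1)**3 + 4*(k + 1)**2 + 1) + 1
s_(k+1) − s_k = 2**k*(-k**3 - 2*k**2 + 14*k + 11)
(s_(k+1) − s_k) − t_k = 0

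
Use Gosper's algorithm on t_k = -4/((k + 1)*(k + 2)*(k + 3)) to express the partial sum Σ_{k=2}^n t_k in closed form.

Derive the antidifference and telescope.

The ratio is (k + 1)/(k + 4).
So A=k + 1 and B=k + 4, with C=1.
Need (k + 1)·f(k+1) − (k + 3)·f(k) = 1.
deg f ≤ 2 (via 1,1,0).
Solve for f: f(k) = k*(k + 3)/4 (degree 2 ≤ 2).
R(k) = B(k−1)·f(k)/C(k) = k*(k + 3)**2/4; s_k = R·t_k = k*(-k - 3)/((k + 1)*(k + 2)).
Δs = -4/(k**3 + 6*k**2 + 11*k + 6), as required.
Telescope: S(n) = s_(n+1) − s_(2) = (-n**2 - 5*n - 4)/(n**2 + 5*n + 6) − (-5/6) = (-n**2 - 5*n + 6)/(6*(n**2 + 5*n + 6)).

S(n) = (-n**2 - 5*n + 6)/(6*(n**2 + 5*n + 6))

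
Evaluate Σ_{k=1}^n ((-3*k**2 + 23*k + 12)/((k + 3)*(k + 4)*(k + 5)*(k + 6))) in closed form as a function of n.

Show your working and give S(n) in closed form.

t_(k+1)/t_k = (k + 3)*(23*k - 3*(k + 1)**2 + 35)/((k + 7)*(-3*k**2 + 23*k + 12)).
Take A(k)=k + 3, B(k)=k + 7, C(k)=k**2 - 23*k/3 - 4.
Solve (k + 3)·f(k+1) − (k + 6)·f(k) = k**2 - 23*k/3 - 4.
d = 3 from the (1,1,2) case.
Match coefficients ⇒ f(k) = -k*(k**2 + 102*k + 17)/90.
So s_k = (B(k−1)f/C)·t_k = (-k*(k + 6)*(k**2 + 102*k + 17)/(30*(3*k**2 - 23*k - 12)))·t_k = k*(k**2 + 102*k + 17)/(30*(k + 3)*(k + 4)*(k + 5)).
Verify: (-3*k**2 + 23*k + 12)/(k**4 + 18*k**3 + 119*k**2 + 342*k + 360) matches t_k.
Evaluate: s_(n+1) = (n**3 + 105*n**2 + 224*n + 120)/(30*(n**3 + 15*n**2 + 74*n + 120)); subtract s_(1) = 1/30 ⇒ S(n) = n*(3*n + 5)/(n**3 + 15*n**2 + 74*n + 120).

S(n) = n*(3*n + 5)/(n**3 + 15*n**2 + 74*n + 120)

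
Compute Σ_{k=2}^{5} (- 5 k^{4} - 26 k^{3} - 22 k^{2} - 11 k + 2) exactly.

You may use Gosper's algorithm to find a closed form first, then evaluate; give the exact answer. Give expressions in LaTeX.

Σ = -12048

t_(k+1)/t_k = (5*k**4 + 46*k**3 + 130*k**2 + 153*k + 62)/(5*k**4 + 26*k**3 + 22*k**2 + 11*k - 2).
So A=1 and B=1, with C=k**4 + 26*k**3/5 + 22*k**2/5 + 11*k/5 - 2/5.
Set up (1)·f(k+1) − (1)·f(k) − (k**4 + 26*k**3/5 + 22*k**2/5 + 11*k/5 - 2/5) = 0.
d = 5 from the (0,0,4) case.
Solve for f: f(k) = k*(k**4 + 4*k**3 - 4*k**2 + k - 4)/5 (degree 5 ≤ 5).
Certificate R = B(k−1)f/C = k*(k**4 + 4*k**3 - 4*k**2 + k - 4)/(5*k**4 + 26*k**3 + 22*k**2 + 11*k - 2) gives s_k = k*(-k**4 - 4*k**3 + 4*k**2 - k + 4).
Δs = -5*k**4 - 26*k**3 - 22*k**2 - 11*k + 2, as required.
Telescoping: Σ = s_(6) − s_(2) = -12108 − (-60) = -12048.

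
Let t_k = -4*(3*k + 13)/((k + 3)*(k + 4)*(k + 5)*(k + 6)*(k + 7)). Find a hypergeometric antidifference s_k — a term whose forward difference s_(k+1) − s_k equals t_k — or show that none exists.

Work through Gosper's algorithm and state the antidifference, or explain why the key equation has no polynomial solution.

t_(k+1)/t_k = (k + 3)*(3*k + 16)/((k + 8)*(3*k + 13)).
Gosper form: A/B · C(k+1)/C(k) with A=k + 3, B=k + 8, C=k + 13/3.
Need (k + 3)·f(k+1) − (k + 7)·f(k) = k + 13/3.
Degrees (1,1,1) ⇒ d ≤ 4.
Match coefficients ⇒ f(k) = k*(k + 4)*(k**2 + 14*k + 63)/270.
Certificate R = B(k−1)f/C = k*(k + 4)*(k + 7)*(k**2 + 14*k + 63)/(90*(3*k + 13)) gives s_k = 2*k*(-k**2 - 14*k - 63)/(45*(k**3 + 14*k**2 + 63*k + 90)).
Δs = 4*(-3*k - 13)/(k**5 + 25*k**4 + 245*k**3 + 1175*k**2 + 2754*k + 2520), as required.

s_k = 2*k*(-k**2 - 14*k - 63)/(45*(k**3 + 14*k**2 + 63*k + 90))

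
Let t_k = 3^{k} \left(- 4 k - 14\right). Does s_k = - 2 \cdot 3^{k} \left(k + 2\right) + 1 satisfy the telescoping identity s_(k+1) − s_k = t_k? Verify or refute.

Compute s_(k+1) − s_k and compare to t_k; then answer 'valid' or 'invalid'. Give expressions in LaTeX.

s_(k+1) = -6*3**k*(k + 3) + 1
s_(k+1) − s_k = 3**k*(-4*k - 14)
(s_(k+1) − s_k) − t_k = 0

Valid — Δs_k = t_k.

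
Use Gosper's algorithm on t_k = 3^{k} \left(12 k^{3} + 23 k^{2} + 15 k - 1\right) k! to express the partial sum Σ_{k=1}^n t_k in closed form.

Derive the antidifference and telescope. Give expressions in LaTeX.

Step 1: r(k) = 3*(12*k**4 + 71*k**3 + 156*k**2 + 146*k + 49)/(12*k**3 + 23*k**2 + 15*k - 1).
Take A(k)=3*k + 3, B(k)=1, C(k)=k**3 + 23*k**2/12 + 5*k/4 - 1/12.
Solve (3*k + 3)·f(k+1) − (1)·f(k) = k**3 + 23*k**2/12 + 5*k/4 - 1/12.
From deg A=1, deg B=0, deg C=3: d=2.
Match coefficients ⇒ f(k) = (4*k**2 - 3*k - 2)/12.
Get s_k = R·t_k = 3**k*(4*k**2 - 3*k - 2)*factorial(k) with R(k) = B(k−1)f(k)/C(k) = (4*k**2 - 3*k - 2)/(12*k**3 + 23*k**2 + 15*k - 1).
Δs = 3**k*(12*k**3 + 23*k**2 + 15*k - 1)*factorial(k), as required.
Σ_(k=1)^n t_k = s_(n+1) − s_(1) = (3**(n + 1)*(4*n**2 + 5*n - 1)*factorial(n + 1)) − (-3), i.e. 12*3**n*n**3*factorial(n) + 27*3**n*n**2*factorial(n) + 12*3**n*n*factorial(n) - 3*3**n*factorial(n) + 3.

S(n) = 12 \cdot 3^{n} n^{3} n! + 27 \cdot 3^{n} n^{2} n! + 12 \cdot 3^{n} n n! - 3 \cdot 3^{n} n! + 3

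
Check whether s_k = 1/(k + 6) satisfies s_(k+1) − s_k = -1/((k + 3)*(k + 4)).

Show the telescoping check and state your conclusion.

Invalid: residual 6*(k + 5)/(k**4 + 20*k**3 + 145*k**2 + 450*k + 504) ≠ 0.

s_(k+1) = 1/(k + 7)
s_(k+1) − s_k = -1/((k + 6)*(k + 7))
(s_(k+1) − s_k) − t_k = 6*(k + 5)/(k**4 + 20*k**3 + 145*k**2 + 450*k + 504)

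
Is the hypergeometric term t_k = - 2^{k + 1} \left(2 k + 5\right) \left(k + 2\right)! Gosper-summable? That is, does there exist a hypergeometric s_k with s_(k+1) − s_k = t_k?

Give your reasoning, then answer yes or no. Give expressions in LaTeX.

Compute t_(k+1)/t_k: get 2*(k + 3)*(2*k + 7)/(2*k + 5).
Gosper form: A/B · C(k+1)/C(k) with A=2*k + 6, B=1, C=k + 5/2.
f must satisfy (2*k + 6)·f(k+1) − (1)·f(k) = k + 5/2.
Degrees (1,0,1) ⇒ d ≤ 0.
Solving with deg f ≤ 0: f(k) = 1/2.
Get s_k = R·t_k = -2**(k + 1)*factorial(k + 2) with R(k) = B(k−1)f(k)/C(k) = 1/(2*k + 5).
Verify: -2**(k + 1)*(2*k + 5)*factorial(k + 2) matches t_k.

Yes. s_k = - 2^{k + 1} \left(k + 2\right)!.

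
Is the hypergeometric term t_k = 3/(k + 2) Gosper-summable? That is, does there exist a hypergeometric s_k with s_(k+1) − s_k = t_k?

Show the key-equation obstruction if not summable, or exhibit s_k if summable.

No — t_k has no hypergeometric antidifference.

Step 1: r(k) = (k + 2)/(k + 3).
A = k + 2, B = k + 3, C = 1.
Need (k + 2)·f(k+1) − (k + 2)·f(k) = 1.
Bound: deg f ≤ 0.
f = c0 ⇒ A·f(k+1) − B(k−1)·f(k) − C = -1. The system {-1 = 0} is inconsistent; no antidifference.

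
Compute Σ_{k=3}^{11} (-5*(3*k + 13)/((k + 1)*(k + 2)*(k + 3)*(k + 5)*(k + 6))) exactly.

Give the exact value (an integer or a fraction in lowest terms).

Σ = -1467/49504

Step 1: r(k) = (k + 1)*(k + 5)*(3*k + 16)/((k + 4)*(k + 7)*(3*k + 13)).
Factor: A=k + 1; B=k + 7; C=k**2 + 25*k/3 + 52/3.
Need (k + 1)·f(k+1) − (k + 6)·f(k) = k**2 + 25*k/3 + 52/3.
Bound: deg f ≤ 5.
Solving with deg f ≤ 5: f(k) = k*(k + 3)*(k + 4)*(k**2 + 8*k + 17)/30.
Certificate R = B(k−1)f/C = k*(k + 3)*(k + 6)*(k**2 + 8*k + 17)/(10*(3*k + 13)) gives s_k = k*(-k**2 - 8*k - 17)/(2*(k**3 + 8*k**2 + 17*k + 10)).
s_(k+1) − s_k = 5*(-3*k - 13)/(k**5 + 17*k**4 + 107*k**3 + 307*k**2 + 396*k + 180) = t_k.
Σ_(k=3)^(11) t_k = s_(12) − s_(3) = -771/1547 − (-15/32) = -1467/49504.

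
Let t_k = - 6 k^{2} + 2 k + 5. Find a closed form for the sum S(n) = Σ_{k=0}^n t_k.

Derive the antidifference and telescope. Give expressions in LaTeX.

r(k) = (6*k**2 + 10*k - 1)/(6*k**2 - 2*k - 5) after simplifying.
Factor: A=1; B=1; C=k**2 - k/3 - 5/6.
Key eq: (1)·f(k+1) = (1)·f(k) + (k**2 - k/3 - 5/6).
deg f ≤ 3 (via 0,0,2).
A polynomial solution: f(k) = k*(2*k**2 - 4*k - 3)/6.
R(k) = B(k−1)·f(k)/C(k) = k*(2*k**2 - 4*k - 3)/(6*k**2 - 2*k - 5); s_k = R·t_k = k*(-2*k**2 + 4*k + 3).
Check: Δs_k = -6*k**2 + 2*k + 5. ✓
Evaluate: s_(n+1) = -2*n**3 - 2*n**2 + 5*n + 5; subtract s_(0) = 0 ⇒ S(n) = -2*n**3 - 2*n**2 + 5*n + 5.

S(n) = - 2 n^{3} - 2 n^{2} + 5 n + 5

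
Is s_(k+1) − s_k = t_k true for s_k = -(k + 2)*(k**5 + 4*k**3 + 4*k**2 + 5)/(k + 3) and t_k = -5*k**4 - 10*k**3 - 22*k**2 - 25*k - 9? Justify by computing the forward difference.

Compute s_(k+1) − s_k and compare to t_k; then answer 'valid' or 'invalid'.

s_(k+1) = -(k + 3)*((k + 1)**5 + 4*(k + 1)**3 + 4*(k + 1)**2 + 5)/(k + 4)
s_(k+1) − s_k = (-5*k**6 - 41*k**5 - 127*k**4 - 251*k**3 - 361*k**2 - 279*k - 86)/(k**2 + 7*k + 12)
(s_(k+1) − s_k) − t_k = (4*k**5 + 25*k**4 + 48*k**3 + 87*k**2 + 84*k + 22)/(k**2 + 7*k + 12)

Invalid: residual (4*k**5 + 25*k**4 + 48*k**3 + 87*k**2 + 84*k + 22)/(k**2 + 7*k + 12) ≠ 0.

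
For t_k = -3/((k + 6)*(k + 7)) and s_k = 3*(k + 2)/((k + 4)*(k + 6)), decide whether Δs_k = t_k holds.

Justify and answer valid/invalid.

Invalid: residual 6*(2*k + 11)/(k**4 + 22*k**3 + 179*k**2 + 638*k + 840) ≠ 0.

s_(k+1) = 3*(k + 3)/((k + 5)*(k + 7))
s_(k+1) − s_k = 3*(-k**2 - 5*k + 2)/(k**4 + 22*k**3 + 179*k**2 + 638*k + 840)
(s_(k+1) − s_k) − t_k = 6*(2*k + 11)/(k**4 + 22*k**3 + 179*k**2 + 638*k + 840)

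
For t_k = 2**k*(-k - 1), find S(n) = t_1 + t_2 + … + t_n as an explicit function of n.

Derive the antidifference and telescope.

Ratio r(k) = 2*(k + 2)/(k + 1).
Take A(k)=2, B(k)=1, C(k)=k + 1.
Need (2)·f(k+1) − (1)·f(k) = k + 1.
Degrees (0,0,1) ⇒ d ≤ 1.
Solve for f: f(k) = k - 1 (degree 1 ≤ 1).
Then R = B(k−1)f/C = (k - 1)/(k + 1), so s_k = R(k)·t_k = 2**k*(1 - k).
Check: Δs_k = 2**k*(-k - 1). ✓
Evaluate: s_(n+1) = -2**(n + 1)*n; subtract s_(1) = 0 ⇒ S(n) = -2**(n + 1)*n.

S(n) = -2**(n + 1)*n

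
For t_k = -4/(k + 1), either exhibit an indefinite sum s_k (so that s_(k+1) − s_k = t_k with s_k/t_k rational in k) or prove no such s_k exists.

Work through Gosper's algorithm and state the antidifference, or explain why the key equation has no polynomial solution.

not Gosper-summable; s_k does not exist

t_(k+1)/t_k = (k + 1)/(k + 2).
A = k + 1, B = k + 2, C = 1.
Need (k + 1)·f(k+1) − (k + 1)·f(k) = 1.
From deg A=1, deg B=1, deg C=0: d=0.
Generic f = c0 gives residual -1; -1 = 0 cannot hold, so t_k is not Gosper-summable.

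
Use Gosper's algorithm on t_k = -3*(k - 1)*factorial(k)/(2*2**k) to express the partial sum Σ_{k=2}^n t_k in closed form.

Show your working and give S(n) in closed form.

r(k) = k*(k + 1)/(2*(k - 1)) after simplifying.
Normal form (A,B,C) = (k/2 + 1/2, 1, k - 1).
Key eq: (k/2 + 1/2)·f(k+1) = (1)·f(k) + (k - 1).
d = 0 from the (1,0,1) case.
A polynomial solution: f(k) = 2.
R(k) = B(k−1)·f(k)/C(k) = 2/(k - 1); s_k = R·t_k = -3*factorial(k)/2**k.
s_(k+1) − s_k = -3*(k - 1)*factorial(k)/(2*2**k) = t_k.
Σ_(k=2)^n t_k = s_(n+1) − s_(2) = (-3*2**(-n - 1)*factorial(n + 1)) − (-3/2), i.e. 2**(-n - 1)*(3*2**n - 3*n*factorial(n) - 3*factorial(n)).

S(n) = 2**(-n - 1)*(3*2**n - 3*n*factorial(n) - 3*factorial(n))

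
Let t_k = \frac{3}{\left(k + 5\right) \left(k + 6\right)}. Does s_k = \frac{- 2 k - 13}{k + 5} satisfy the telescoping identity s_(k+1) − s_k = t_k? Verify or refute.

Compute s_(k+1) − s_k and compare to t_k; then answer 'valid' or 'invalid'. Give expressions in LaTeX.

Valid: the claim telescopes to t_k.

s_(k+1) = (-2*k - 15)/(k + 6)
s_(k+1) − s_k = 3/(k**2 + 11*k + 30)
(s_(k+1) − s_k) − t_k = 0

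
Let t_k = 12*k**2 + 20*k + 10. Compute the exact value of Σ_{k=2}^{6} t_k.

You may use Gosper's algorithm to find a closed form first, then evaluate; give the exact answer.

Σ = 1530

The ratio is (6*k**2 + 22*k + 21)/(6*k**2 + 10*k + 5).
Take A(k)=1, B(k)=1, C(k)=k**2 + 5*k/3 + 5/6.
Key eq: (1)·f(k+1) = (1)·f(k) + (k**2 + 5*k/3 + 5/6).
d = 3 from the (0,0,2) case.
Match coefficients ⇒ f(k) = k*(2*k**2 + 2*k + 1)/6.
So s_k = (B(k−1)f/C)·t_k = (k*(2*k**2 + 2*k + 1)/(6*k**2 + 10*k + 5))·t_k = 2*k*(2*k**2 + 2*k + 1).
Verify: 12*k**2 + 20*k + 10 matches t_k.
Sum = s_(7) − s_(2); s_(7) = 1582, s_(2) = 52 ⇒ 1530.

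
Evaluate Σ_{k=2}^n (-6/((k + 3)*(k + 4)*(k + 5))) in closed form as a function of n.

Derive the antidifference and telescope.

S(n) = (-n**2 - 9*n + 10)/(10*(n**2 + 9*n + 20))

r(k) = (k + 3)/(k + 6) after simplifying.
Take A(k)=k + 3, B(k)=k + 6, C(k)=1.
Solve (k + 3)·f(k+1) − (k + 5)·f(k) = 1.
Degrees (1,1,0) ⇒ d ≤ 2.
Solve for f: f(k) = k*(k + 7)/24 (degree 2 ≤ 2).
Get s_k = R·t_k = k*(-k - 7)/(4*(k + 3)*(k + 4)) with R(k) = B(k−1)f(k)/C(k) = k*(k + 5)*(k + 7)/24.
Check: Δs_k = -6/(k**3 + 12*k**2 + 47*k + 60). ✓
s_(n+1) = (-n**2 - 9*n - 8)/(4*(n**2 + 9*n + 20)) and s_(2) = -3/20, so S(n) = (-n**2 - 9*n + 10)/(10*(n**2 + 9*n + 20)).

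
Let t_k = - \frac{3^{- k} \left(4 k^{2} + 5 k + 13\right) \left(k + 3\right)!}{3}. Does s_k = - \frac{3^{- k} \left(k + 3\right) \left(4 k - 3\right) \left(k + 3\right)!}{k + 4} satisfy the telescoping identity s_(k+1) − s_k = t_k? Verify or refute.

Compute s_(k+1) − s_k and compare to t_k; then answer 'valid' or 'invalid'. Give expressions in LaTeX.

s_(k+1) = -(k + 4)*(4*k + 1)*factorial(k + 4)/(3*3**k*(k + 5))
s_(k+1) − s_k = -(4*k**4 + 37*k**3 + 117*k**2 + 196*k + 199)*factorial(k + 3)/(3*3**k*(k + 4)*(k + 5))
(s_(k+1) − s_k) − t_k = (4*k**3 + 21*k**2 + 21*k + 61)*factorial(k + 3)/(3*3**k*(k + 4)*(k + 5))

Invalid: residual \frac{3^{- k} \left(4 k^{3} + 21 k^{2} + 21 k + 61\right) \left(k + 3\right)!}{3 \left(k + 4\right) \left(k + 5\right)} ≠ 0.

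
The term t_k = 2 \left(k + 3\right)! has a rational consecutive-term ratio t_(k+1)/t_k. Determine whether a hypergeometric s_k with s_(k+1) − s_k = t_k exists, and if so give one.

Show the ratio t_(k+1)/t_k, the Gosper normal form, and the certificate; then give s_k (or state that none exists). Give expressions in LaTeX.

Step 1: r(k) = k + 4.
Gosper form: A/B · C(k+1)/C(k) with A=k + 4, B=1, C=1.
Need (k + 4)·f(k+1) − (1)·f(k) = 1.
deg f ≤ -1 (via 1,0,0).
Bound -1 < 0, so the key equation has no polynomial solution.

none — t_k is not Gosper-summable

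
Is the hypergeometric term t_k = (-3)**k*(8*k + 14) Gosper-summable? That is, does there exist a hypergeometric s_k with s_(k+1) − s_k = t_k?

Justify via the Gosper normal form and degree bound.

Ratio r(k) = 3*(-4*k - 11)/(4*k + 7).
A = -3, B = 1, C = k + 7/4.
Need (-3)·f(k+1) − (1)·f(k) = k + 7/4.
deg f ≤ 1 (via 0,0,1).
Solving with deg f ≤ 1: f(k) = -(k + 1)/4.
Get s_k = R·t_k = -2*(-3)**k*(k + 1) with R(k) = B(k−1)f(k)/C(k) = -(k + 1)/(4*k + 7).
Check: Δs_k = (-3)**k*(8*k + 14). ✓

Yes. s_k = -2*(-3)**k*(k + 1).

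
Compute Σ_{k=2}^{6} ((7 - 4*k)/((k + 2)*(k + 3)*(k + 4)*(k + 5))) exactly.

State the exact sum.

Σ = -47/3960

r(k) = (k + 2)*(4*k - 3)/((k + 6)*(4*k - 7)) after simplifying.
A = k + 2, B = k + 6, C = k - 7/4.
Set up (k + 2)·f(k+1) − (k + 5)·f(k) − (k - 7/4) = 0.
From deg A=1, deg B=1, deg C=1: d=3.
Solving with deg f ≤ 3: f(k) = -k*(k**2 + 9*k + 74)/96.
So s_k = (B(k−1)f/C)·t_k = (-k*(k + 5)*(k**2 + 9*k + 74)/(24*(4*k - 7)))·t_k = k*(k**2 + 9*k + 74)/(24*(k + 2)*(k + 3)*(k + 4)).
s_(k+1) − s_k = (7 - 4*k)/(k**4 + 14*k**3 + 71*k**2 + 154*k + 120) = t_k.
Σ_(k=2)^(6) t_k = s_(7) − s_(2) = 217/3960 − (1/15) = -47/3960.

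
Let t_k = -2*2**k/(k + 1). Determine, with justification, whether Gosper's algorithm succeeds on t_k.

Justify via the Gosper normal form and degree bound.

No — negative degree bound, so no certificate f.

The ratio is 2*(k + 1)/(k + 2).
Factor: A=2*k + 2; B=k + 2; C=1.
Set up (2*k + 2)·f(k+1) − (k + 1)·f(k) − (1) = 0.
d = -1 from the (1,1,0) case.
deg f ≤ -1 is impossible — no certificate.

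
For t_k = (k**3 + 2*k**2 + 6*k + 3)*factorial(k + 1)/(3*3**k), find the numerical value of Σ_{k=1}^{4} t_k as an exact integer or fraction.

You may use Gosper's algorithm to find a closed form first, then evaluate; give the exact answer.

The ratio is (k**4 + 7*k**3 + 23*k**2 + 38*k + 24)/(3*(k**3 + 2*k**2 + 6*k + 3)).
Take A(k)=k/3 + 2/3, B(k)=1, C(k)=k**3 + 2*k**2 + 6*k + 3.
Key eq: (k/3 + 2/3)·f(k+1) = (1)·f(k) + (k**3 + 2*k**2 + 6*k + 3).
Bound: deg f ≤ 2.
Match coefficients ⇒ f(k) = 3*(k**2 + k + 1).
Then R = B(k−1)f/C = 3*(k**2 + k + 1)/(k**3 + 2*k**2 + 6*k + 3), so s_k = R(k)·t_k = (k**2 + k + 1)*factorial(k + 1)/3**k.
Check: Δs_k = (k**3 + 2*k**2 + 6*k + 3)*factorial(k + 1)/(3*3**k). ✓
Telescoping: Σ = s_(5) − s_(1) = 2480/27 − (2) = 2426/27.

Σ = 2426/27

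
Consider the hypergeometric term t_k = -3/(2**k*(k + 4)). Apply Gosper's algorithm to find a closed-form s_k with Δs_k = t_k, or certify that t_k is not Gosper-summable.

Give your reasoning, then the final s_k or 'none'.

t_(k+1)/t_k = (k + 4)/(2*(k + 5)).
Gosper form: A/B · C(k+1)/C(k) with A=k/2 + 2, B=k + 5, C=1.
f must satisfy (k/2 + 2)·f(k+1) − (k + 4)·f(k) = 1.
Bound: deg f ≤ -1.
deg f ≤ -1 is impossible — no certificate.

none (Gosper's algorithm certifies no s_k)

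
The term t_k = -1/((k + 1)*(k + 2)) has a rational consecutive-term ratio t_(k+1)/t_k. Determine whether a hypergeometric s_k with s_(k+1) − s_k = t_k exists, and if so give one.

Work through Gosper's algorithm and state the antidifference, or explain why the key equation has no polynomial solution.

Compute t_(k+1)/t_k: get (k + 1)/(k + 3).
Normal form (A,B,C) = (k + 1, k + 3, 1).
Key eq: (k + 1)·f(k+1) = (k + 2)·f(k) + (1).
d = 1 from the (1,1,0) case.
Match coefficients ⇒ f(k) = k.
Certificate R = B(k−1)f/C = k*(k + 2) gives s_k = -k/(k + 1).
Δs = -1/(k**2 + 3*k + 2), as required.

s_k = -k/(k + 1)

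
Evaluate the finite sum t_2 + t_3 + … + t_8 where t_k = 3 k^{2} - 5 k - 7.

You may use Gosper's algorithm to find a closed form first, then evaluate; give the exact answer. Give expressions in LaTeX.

t_(k+1)/t_k = (3*k**2 + k - 9)/(3*k**2 - 5*k - 7).
Normal form (A,B,C) = (1, 1, k**2 - 5*k/3 - 7/3).
Set up (1)·f(k+1) − (1)·f(k) − (k**2 - 5*k/3 - 7/3) = 0.
deg f ≤ 3 (via 0,0,2).
Solve for f: f(k) = k*(k**2 - 4*k - 4)/3 (degree 3 ≤ 3).
R(k) = B(k−1)·f(k)/C(k) = k*(k**2 - 4*k - 4)/(3*k**2 - 5*k - 7); s_k = R·t_k = k*(k**2 - 4*k - 4).
Δs = 3*k**2 - 5*k - 7, as required.
Telescoping: Σ = s_(9) − s_(2) = 369 − (-16) = 385.

Σ = 385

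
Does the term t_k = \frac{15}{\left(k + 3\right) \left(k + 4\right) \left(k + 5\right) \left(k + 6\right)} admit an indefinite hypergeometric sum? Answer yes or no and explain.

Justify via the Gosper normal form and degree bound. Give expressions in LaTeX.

Yes. s_k = \frac{k \left(k^{2} + 12 k + 47\right)}{12 \left(k + 3\right) \left(k + 4\right) \left(k + 5\right)}.

The ratio is (k + 3)/(k + 7).
So A=k + 3 and B=k + 7, with C=1.
Solve (k + 3)·f(k+1) − (k + 6)·f(k) = 1.
deg f ≤ 3 (via 1,1,0).
Solve for f: f(k) = k*(k**2 + 12*k + 47)/180 (degree 3 ≤ 3).
R(k) = B(k−1)·f(k)/C(k) = k*(k + 6)*(k**2 + 12*k + 47)/180; s_k = R·t_k = k*(k**2 + 12*k + 47)/(12*(k + 3)*(k + 4)*(k + 5)).
Δs = 15/(k**4 + 18*k**3 + 119*k**2 + 342*k + 360), as required.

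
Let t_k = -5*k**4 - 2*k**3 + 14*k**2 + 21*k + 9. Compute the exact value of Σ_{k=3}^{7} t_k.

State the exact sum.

Σ = -22385

t_(k+1)/t_k = (5*k**4 + 22*k**3 + 22*k**2 - 23*k - 37)/(5*k**4 + 2*k**3 - 14*k**2 - 21*k - 9).
Normal form (A,B,C) = (1, 1, k**4 + 2*k**3/5 - 14*k**2/5 - 21*k/5 - 9/5).
Set up (1)·f(k+1) − (1)·f(k) − (k**4 + 2*k**3/5 - 14*k**2/5 - 21*k/5 - 9/5) = 0.
deg f ≤ 5 (via 0,0,4).
Coefficient equations give f(k) = k*(k**4 - 2*k**3 - 4*k**2 - 3*k - 1)/5.
So s_k = (B(k−1)f/C)·t_k = (k*(k**4 - 2*k**3 - 4*k**2 - 3*k - 1)/(5*k**4 + 2*k**3 - 14*k**2 - 21*k - 9))·t_k = k*(-k**4 + 2*k**3 + 4*k**2 + 3*k + 1).
Verify: -5*k**4 - 2*k**3 + 14*k**2 + 21*k + 9 matches t_k.
Sum = s_(8) − s_(3); s_(8) = -22328, s_(3) = 57 ⇒ -22385.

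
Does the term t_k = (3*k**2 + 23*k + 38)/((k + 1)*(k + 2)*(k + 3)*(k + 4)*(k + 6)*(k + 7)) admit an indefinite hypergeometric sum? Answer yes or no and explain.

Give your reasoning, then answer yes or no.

r(k) = (k + 1)*(k + 6)*(23*k + 3*(k + 1)**2 + 61)/((k + 5)*(k + 8)*(3*k**2 + 23*k + 38)) after simplifying.
Normal form (A,B,C) = (k + 1, k + 8, k**3 + 38*k**2/3 + 51*k + 190/3).
Need (k + 1)·f(k+1) − (k + 7)·f(k) = k**3 + 38*k**2/3 + 51*k + 190/3.
Bound: deg f ≤ 6.
Solve for f: f(k) = k*(k + 2)*(k + 4)*(k + 5)*(k**2 + 10*k + 27)/54 (degree 6 ≤ 6).
Then R = B(k−1)f/C = k*(k + 2)*(k + 4)*(k + 7)*(k**2 + 10*k + 27)/(18*(3*k**2 + 23*k + 38)), so s_k = R(k)·t_k = k*(k**2 + 10*k + 27)/(18*(k**3 + 10*k**2 + 27*k + 18)).
s_(k+1) − s_k = (3*k**2 + 23*k + 38)/(k**6 + 23*k**5 + 207*k**4 + 925*k**3 + 2144*k**2 + 2412*k + 1008) = t_k.

Yes. s_k = k*(k**2 + 10*k + 27)/(18*(k**3 + 10*k**2 + 27*k + 18)).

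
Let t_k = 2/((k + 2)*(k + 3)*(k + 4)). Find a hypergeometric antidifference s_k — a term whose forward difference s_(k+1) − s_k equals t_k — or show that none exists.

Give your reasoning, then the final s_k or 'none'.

Compute t_(k+1)/t_k: get (k + 2)/(k + 5).
Normal form (A,B,C) = (k + 2, k + 5, 1).
Solve (k + 2)·f(k+1) − (k + 4)·f(k) = 1.
Degrees (1,1,0) ⇒ d ≤ 2.
Solve for f: f(k) = k*(k + 5)/12 (degree 2 ≤ 2).
So s_k = (B(k−1)f/C)·t_k = (k*(k + 4)*(k + 5)/12)·t_k = k*(k + 5)/(6*(k + 2)*(k + 3)).
Check: Δs_k = 2/(k**3 + 9*k**2 + 26*k + 24). ✓

s_k = k*(k + 5)/(6*(k + 2)*(k + 3))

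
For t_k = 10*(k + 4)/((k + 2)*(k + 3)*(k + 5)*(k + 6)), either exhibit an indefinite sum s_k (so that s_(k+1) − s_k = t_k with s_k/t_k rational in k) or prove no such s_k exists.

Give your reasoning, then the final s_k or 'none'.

s_k = k*(k + 7)/(2*(k**2 + 7*k + 10))

Compute t_(k+1)/t_k: get (k + 2)*(k + 5)**2/((k + 4)**2*(k + 7)).
Take A(k)=k + 2, B(k)=k + 7, C(k)=k**2 + 8*k + 16.
Key eq: (k + 2)·f(k+1) = (k + 6)·f(k) + (k**2 + 8*k + 16).
Degrees (1,1,2) ⇒ d ≤ 4.
Coefficient equations give f(k) = k*(k + 3)*(k + 4)*(k + 7)/20.
Certificate R = B(k−1)f/C = k*(k + 3)*(k + 6)*(k + 7)/(20*(k + 4)) gives s_k = k*(k + 7)/(2*(k**2 + 7*k + 10)).
s_(k+1) − s_k = 10*(k + 4)/(k**4 + 16*k**3 + 91*k**2 + 216*k + 180) = t_k.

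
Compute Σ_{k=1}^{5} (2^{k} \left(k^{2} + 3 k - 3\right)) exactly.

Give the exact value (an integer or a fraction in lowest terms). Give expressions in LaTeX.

t_(k+1)/t_k = 2*(3*k + (k + 1)**2)/(k**2 + 3*k - 3).
A = 2, B = 1, C = k**2 + 3*k - 3.
Solve (2)·f(k+1) − (1)·f(k) = k**2 + 3*k - 3.
deg f ≤ 2 (via 0,0,2).
Coefficient equations give f(k) = k**2 - k - 3.
Then R = B(k−1)f/C = (k**2 - k - 3)/(k**2 + 3*k - 3), so s_k = R(k)·t_k = 2**k*(k**2 - k - 3).
Δs = 2**k*(k**2 + 3*k - 3), as required.
Σ_(k=1)^(5) t_k = s_(6) − s_(1) = 1728 − (-6) = 1734.

Σ = 1734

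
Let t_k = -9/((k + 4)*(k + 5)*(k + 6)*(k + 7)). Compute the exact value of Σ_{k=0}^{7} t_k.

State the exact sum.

Ratio r(k) = (k + 4)/(k + 8).
Gosper form: A/B · C(k+1)/C(k) with A=k + 4, B=k + 8, C=1.
f must satisfy (k + 4)·f(k+1) − (k + 7)·f(k) = 1.
d = 3 from the (1,1,0) case.
Coefficient equations give f(k) = k*(k**2 + 15*k + 74)/360.
Certificate R = B(k−1)f/C = k*(k + 7)*(k**2 + 15*k + 74)/360 gives s_k = k*(-k**2 - 15*k - 74)/(40*(k + 4)*(k + 5)*(k + 6)).
Verify: -9/(k**4 + 22*k**3 + 179*k**2 + 638*k + 840) matches t_k.
Sum = s_(8) − s_(0); s_(8) = -43/1820, s_(0) = 0 ⇒ -43/1820.

Σ = -43/1820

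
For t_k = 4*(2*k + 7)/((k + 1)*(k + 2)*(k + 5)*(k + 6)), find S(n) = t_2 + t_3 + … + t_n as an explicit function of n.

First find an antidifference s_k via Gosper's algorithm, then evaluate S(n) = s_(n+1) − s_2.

S(n) = 4*(n**2 + 8*n - 9)/(21*(n**2 + 8*n + 12))

The ratio is (k + 1)*(k + 5)*(2*k + 9)/((k + 3)*(k + 7)*(2*k + 7)).
A = k + 1, B = k + 7, C = k**3 + 21*k**2/2 + 73*k/2 + 42.
f must satisfy (k + 1)·f(k+1) − (k + 6)·f(k) = k**3 + 21*k**2/2 + 73*k/2 + 42.
deg f ≤ 5 (via 1,1,3).
Match coefficients ⇒ f(k) = k*(k + 2)*(k + 3)*(k + 4)*(k + 6)/10.
So s_k = (B(k−1)f/C)·t_k = (k*(k + 2)*(k + 6)**2/(5*(2*k + 7)))·t_k = 4*k*(k + 6)/(5*(k**2 + 6*k + 5)).
Verify: 4*(2*k + 7)/(k**4 + 14*k**3 + 65*k**2 + 112*k + 60) matches t_k.
Telescope: S(n) = s_(n+1) − s_(2) = 4*(n**2 + 8*n + 7)/(5*(n**2 + 8*n + 12)) − (64/105) = 4*(n**2 + 8*n - 9)/(21*(n**2 + 8*n + 12)).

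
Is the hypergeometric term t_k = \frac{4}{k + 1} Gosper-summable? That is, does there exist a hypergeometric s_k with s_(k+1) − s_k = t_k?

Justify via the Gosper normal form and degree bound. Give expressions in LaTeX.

No — the linear system for f has no solution.

t_(k+1)/t_k = (k + 1)/(k + 2).
A = k + 1, B = k + 2, C = 1.
Key eq: (k + 1)·f(k+1) = (k + 1)·f(k) + (1).
Bound: deg f ≤ 0.
Write f(k) = c0. Then LHS − RHS = -1, requiring -1 = 0: contradictory. No certificate.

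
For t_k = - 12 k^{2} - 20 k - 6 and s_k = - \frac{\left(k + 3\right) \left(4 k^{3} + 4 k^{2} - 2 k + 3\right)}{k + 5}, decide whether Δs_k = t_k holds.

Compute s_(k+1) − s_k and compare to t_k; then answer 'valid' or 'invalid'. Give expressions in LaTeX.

Invalid: residual \frac{2 \left(8 k^{3} + 76 k^{2} + 108 k + 27\right)}{k^{2} + 11 k + 30} ≠ 0.

s_(k+1) = (-4*k**4 - 32*k**3 - 82*k**2 - 81*k - 36)/(k + 6)
s_(k+1) − s_k = 2*(-6*k**4 - 68*k**3 - 217*k**2 - 225*k - 63)/(k**2 + 11*k + 30)
(s_(k+1) − s_k) − t_k = 2*(8*k**3 + 76*k**2 + 108*k + 27)/(k**2 + 11*k + 30)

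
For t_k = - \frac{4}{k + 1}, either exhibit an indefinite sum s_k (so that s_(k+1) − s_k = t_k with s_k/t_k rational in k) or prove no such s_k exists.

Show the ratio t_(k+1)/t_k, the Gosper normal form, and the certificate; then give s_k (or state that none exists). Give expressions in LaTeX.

Compute t_(k+1)/t_k: get (k + 1)/(k + 2).
Gosper form: A/B · C(k+1)/C(k) with A=k + 1, B=k + 2, C=1.
Solve (k + 1)·f(k+1) − (k + 1)·f(k) = 1.
From deg A=1, deg B=1, deg C=0: d=0.
Generic f = c0 gives residual -1; -1 = 0 cannot hold, so t_k is not Gosper-summable.

none (Gosper's algorithm certifies no s_k)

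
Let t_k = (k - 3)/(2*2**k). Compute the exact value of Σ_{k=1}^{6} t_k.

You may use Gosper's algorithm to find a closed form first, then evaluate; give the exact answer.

Σ = -69/128

Step 1: r(k) = (k - 2)/(2*(k - 3)).
So A=1/2 and B=1, with C=k - 3.
f must satisfy (1/2)·f(k+1) − (1)·f(k) = k - 3.
deg f ≤ 1 (via 0,0,1).
Match coefficients ⇒ f(k) = -2*(k - 2).
Certificate R = B(k−1)f/C = -2*(k - 2)/(k - 3) gives s_k = (2 - k)/2**k.
Verify: (k - 3)/(2*2**k) matches t_k.
Evaluate s at k=7 and k=1: -5/128 and 1/2; difference -69/128.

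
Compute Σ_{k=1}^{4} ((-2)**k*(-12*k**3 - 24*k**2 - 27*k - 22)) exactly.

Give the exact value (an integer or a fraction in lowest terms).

Σ = -16270

t_(k+1)/t_k = 2*(-12*k**3 - 60*k**2 - 111*k - 85)/(12*k**3 + 24*k**2 + 27*k + 22).
Normal form (A,B,C) = (-2, 1, k**3 + 2*k**2 + 9*k/4 + 11/6).
Set up (-2)·f(k+1) − (1)·f(k) − (k**3 + 2*k**2 + 9*k/4 + 11/6) = 0.
deg f ≤ 3 (via 0,0,3).
Solving with deg f ≤ 3: f(k) = -(4*k**3 + k + 4)/12.
So s_k = (B(k−1)f/C)·t_k = (-(4*k**3 + k + 4)/(12*k**3 + 24*k**2 + 27*k + 22))·t_k = (-2)**k*(4*k**3 + k + 4).
Δs = (-2)**k*(-12*k**3 - 24*k**2 - 27*k - 22), as required.
Evaluate s at k=5 and k=1: -16288 and -18; difference -16270.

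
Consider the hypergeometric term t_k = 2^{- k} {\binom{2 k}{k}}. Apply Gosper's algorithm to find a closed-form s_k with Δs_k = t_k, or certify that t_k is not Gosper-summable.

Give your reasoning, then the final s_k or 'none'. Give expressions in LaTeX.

Ratio r(k) = (2*k + 1)/(k + 1).
A = 2*k + 1, B = k + 1, C = 1.
Solve (2*k + 1)·f(k+1) − (k)·f(k) = 1.
From deg A=1, deg B=1, deg C=0: d=-1.
deg f ≤ -1 is impossible — no certificate.

not Gosper-summable; s_k does not exist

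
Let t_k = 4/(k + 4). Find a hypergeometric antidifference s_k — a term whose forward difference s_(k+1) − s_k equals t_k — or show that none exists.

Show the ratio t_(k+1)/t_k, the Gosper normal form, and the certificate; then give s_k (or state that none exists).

t_(k+1)/t_k = (k + 4)/(k + 5).
Take A(k)=k + 4, B(k)=k + 5, C(k)=1.
Need (k + 4)·f(k+1) − (k + 4)·f(k) = 1.
Bound: deg f ≤ 0.
f = c0 ⇒ A·f(k+1) − B(k−1)·f(k) − C = -1. The system {-1 = 0} is inconsistent; no antidifference.

not Gosper-summable; s_k does not exist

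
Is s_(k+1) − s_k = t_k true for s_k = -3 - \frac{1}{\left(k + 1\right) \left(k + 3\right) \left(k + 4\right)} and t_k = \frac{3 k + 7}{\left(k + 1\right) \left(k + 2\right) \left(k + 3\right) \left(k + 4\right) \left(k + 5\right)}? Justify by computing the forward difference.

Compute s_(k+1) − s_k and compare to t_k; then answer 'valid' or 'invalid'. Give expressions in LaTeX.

s_(k+1) = -3 - 1/((k + 2)*(k + 4)*(k + 5))
s_(k+1) − s_k = (3*k + 7)/(k**5 + 15*k**4 + 85*k**3 + 225*k**2 + 274*k + 120)
(s_(k+1) − s_k) − t_k = 0

valid (s_(k+1) − s_k reduces to t_k)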